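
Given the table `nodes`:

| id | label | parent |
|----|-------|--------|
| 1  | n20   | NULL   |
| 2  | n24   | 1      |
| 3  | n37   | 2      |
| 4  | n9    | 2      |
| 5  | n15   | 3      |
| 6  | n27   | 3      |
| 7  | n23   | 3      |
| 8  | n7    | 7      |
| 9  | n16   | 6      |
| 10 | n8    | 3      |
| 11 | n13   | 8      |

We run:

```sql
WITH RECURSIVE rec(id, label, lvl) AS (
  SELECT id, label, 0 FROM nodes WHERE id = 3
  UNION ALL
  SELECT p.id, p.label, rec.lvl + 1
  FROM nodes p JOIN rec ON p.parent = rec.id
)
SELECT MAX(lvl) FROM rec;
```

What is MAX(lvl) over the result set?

3

Base: id=3 (n37) at lvl 0.
Iteration 1: rows with parent in {3} -> n15 (id 5, lvl 1), n27 (id 6, lvl 1), n23 (id 7, lvl 1), n8 (id 10, lvl 1).
Iteration 2: rows with parent in {5,6,7,10} -> n7 (id 8, lvl 2), n16 (id 9, lvl 2).
Iteration 3: rows with parent in {8,9} -> n13 (id 11, lvl 3).
Iteration 4: no rows with parent in {11}; recursion stops.
lvl values: 0, 1, 1, 1, 1, 2, 2, 3; the maximum is 3.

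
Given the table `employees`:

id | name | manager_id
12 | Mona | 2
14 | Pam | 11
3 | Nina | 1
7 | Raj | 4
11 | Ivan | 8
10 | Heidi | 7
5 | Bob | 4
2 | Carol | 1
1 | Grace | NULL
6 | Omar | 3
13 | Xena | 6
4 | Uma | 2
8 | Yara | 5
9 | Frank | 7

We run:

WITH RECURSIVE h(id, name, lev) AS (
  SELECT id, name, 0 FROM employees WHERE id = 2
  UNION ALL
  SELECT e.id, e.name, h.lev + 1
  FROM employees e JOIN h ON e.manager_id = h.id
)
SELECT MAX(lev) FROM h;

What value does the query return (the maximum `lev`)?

5

Base: id=2 (Carol) at lev 0.
Iteration 1: rows with manager_id in {2} -> Uma (id 4, lev 1), Mona (id 12, lev 1).
Iteration 2: rows with manager_id in {4,12} -> Bob (id 5, lev 2), Raj (id 7, lev 2).
Iteration 3: rows with manager_id in {5,7} -> Yara (id 8, lev 3), Frank (id 9, lev 3), Heidi (id 10, lev 3).
Iteration 4: rows with manager_id in {8,9,10} -> Ivan (id 11, lev 4).
Iteration 5: rows with manager_id in {11} -> Pam (id 14, lev 5).
Iteration 6: no rows with manager_id in {14}; recursion stops.
lev values: 0, 1, 1, 2, 2, 3, 3, 3, 4, 5; the maximum is 5.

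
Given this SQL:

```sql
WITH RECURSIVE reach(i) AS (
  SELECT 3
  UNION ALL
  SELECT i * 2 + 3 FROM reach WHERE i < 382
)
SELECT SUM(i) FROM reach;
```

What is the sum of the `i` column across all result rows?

Base: i=3.
Iteration 1: 3 < 382 holds -> i = 3 * 2 + 3 = 9.
Iteration 2: 9 < 382 holds -> i = 9 * 2 + 3 = 21.
Iteration 3: 21 < 382 holds -> i = 21 * 2 + 3 = 45.
Iteration 4: 45 < 382 holds -> i = 45 * 2 + 3 = 93.
Iteration 5: 93 < 382 holds -> i = 93 * 2 + 3 = 189.
Iteration 6: 189 < 382 holds -> i = 189 * 2 + 3 = 381.
Iteration 7: 381 < 382 holds -> i = 381 * 2 + 3 = 765.
Iteration 8: 765 < 382 fails; recursion stops.
SUM(i) = 3 + 9 + 21 + 45 + 93 + 189 + 381 + 765 = 1506.

1506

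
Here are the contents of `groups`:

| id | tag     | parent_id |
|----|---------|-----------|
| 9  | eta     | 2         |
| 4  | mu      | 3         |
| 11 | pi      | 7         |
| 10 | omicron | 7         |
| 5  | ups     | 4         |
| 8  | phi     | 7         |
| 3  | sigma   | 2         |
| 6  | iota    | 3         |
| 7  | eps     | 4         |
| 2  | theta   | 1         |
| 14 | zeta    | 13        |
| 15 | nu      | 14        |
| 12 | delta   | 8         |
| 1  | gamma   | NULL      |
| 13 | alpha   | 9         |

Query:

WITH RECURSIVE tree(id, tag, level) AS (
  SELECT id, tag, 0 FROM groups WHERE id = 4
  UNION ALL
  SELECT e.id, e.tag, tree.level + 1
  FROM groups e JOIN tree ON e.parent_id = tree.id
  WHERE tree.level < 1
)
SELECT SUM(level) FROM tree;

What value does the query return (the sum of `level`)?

Base: id=4 (mu) at level 0.
Iteration 1: rows with parent_id in {4} -> ups (id 5, level 1), eps (id 7, level 1).
Iteration 2: level < 1 fails for all current rows; recursion stops.
SUM(level) = 0 + 1 + 1 = 2.

2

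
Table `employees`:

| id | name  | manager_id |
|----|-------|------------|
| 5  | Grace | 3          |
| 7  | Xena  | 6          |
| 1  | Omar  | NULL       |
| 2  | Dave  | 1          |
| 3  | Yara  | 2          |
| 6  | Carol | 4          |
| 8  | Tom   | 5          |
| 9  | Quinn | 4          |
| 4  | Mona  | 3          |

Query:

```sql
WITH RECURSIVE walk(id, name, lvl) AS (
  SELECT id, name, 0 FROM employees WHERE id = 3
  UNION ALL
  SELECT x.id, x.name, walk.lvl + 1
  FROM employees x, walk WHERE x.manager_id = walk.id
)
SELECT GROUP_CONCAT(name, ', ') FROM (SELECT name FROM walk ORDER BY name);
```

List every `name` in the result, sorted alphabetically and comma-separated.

Base: id=3 (Yara) at lvl 0.
Iteration 1: rows with manager_id in {3} -> Mona (id 4, lvl 1), Grace (id 5, lvl 1).
Iteration 2: rows with manager_id in {4,5} -> Carol (id 6, lvl 2), Tom (id 8, lvl 2), Quinn (id 9, lvl 2).
Iteration 3: rows with manager_id in {6,8,9} -> Xena (id 7, lvl 3).
Iteration 4: no rows with manager_id in {7}; recursion stops.

Carol, Grace, Mona, Quinn, Tom, Xena, Yara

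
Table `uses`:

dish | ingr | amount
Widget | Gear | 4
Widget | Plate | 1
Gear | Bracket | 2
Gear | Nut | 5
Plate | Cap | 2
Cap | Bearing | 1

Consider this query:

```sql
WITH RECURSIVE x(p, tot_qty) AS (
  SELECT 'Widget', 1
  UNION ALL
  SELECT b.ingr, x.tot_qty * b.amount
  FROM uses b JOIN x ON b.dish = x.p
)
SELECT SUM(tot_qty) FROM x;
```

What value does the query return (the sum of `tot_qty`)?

38

Base: (Widget, tot_qty=1).
Iteration 1: components of {Widget} -> Gear = 1*4 = 4, Plate = 1*1 = 1.
Iteration 2: components of {Gear,Plate} -> Bracket = 4*2 = 8, Cap = 1*2 = 2, Nut = 4*5 = 20.
Iteration 3: components of {Bracket,Cap,Nut} -> Bearing = 2*1 = 2.
Iteration 4: no further components; recursion stops.
SUM(tot_qty) = 1 + 4 + 1 + 20 + 8 + 2 + 2 = 38.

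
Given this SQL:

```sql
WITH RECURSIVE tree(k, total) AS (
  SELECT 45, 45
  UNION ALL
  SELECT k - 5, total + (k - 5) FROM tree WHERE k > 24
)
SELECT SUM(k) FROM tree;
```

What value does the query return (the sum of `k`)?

195

Base: k=45, total=45.
Iteration 1: 45 > 24 holds -> k = 45 - 5 = 40, total = 45 + 40 = 85.
Iteration 2: 40 > 24 holds -> k = 40 - 5 = 35, total = 85 + 35 = 120.
Iteration 3: 35 > 24 holds -> k = 35 - 5 = 30, total = 120 + 30 = 150.
Iteration 4: 30 > 24 holds -> k = 30 - 5 = 25, total = 150 + 25 = 175.
Iteration 5: 25 > 24 holds -> k = 25 - 5 = 20, total = 175 + 20 = 195.
Iteration 6: 20 > 24 fails; recursion stops.
SUM(k) = 45 + 40 + 35 + 30 + 25 + 20 = 195.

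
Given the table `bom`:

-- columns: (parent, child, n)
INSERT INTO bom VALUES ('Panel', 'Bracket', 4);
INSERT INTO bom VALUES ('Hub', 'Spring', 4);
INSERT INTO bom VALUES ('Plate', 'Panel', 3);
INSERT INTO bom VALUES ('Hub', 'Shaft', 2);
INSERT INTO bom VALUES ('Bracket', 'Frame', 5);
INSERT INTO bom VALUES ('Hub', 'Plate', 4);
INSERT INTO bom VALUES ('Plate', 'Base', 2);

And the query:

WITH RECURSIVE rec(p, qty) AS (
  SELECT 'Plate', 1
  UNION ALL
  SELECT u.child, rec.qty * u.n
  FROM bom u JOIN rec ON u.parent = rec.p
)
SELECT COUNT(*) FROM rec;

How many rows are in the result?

Base: (Plate, qty=1).
Iteration 1: components of {Plate} -> Base = 1*2 = 2, Panel = 1*3 = 3.
Iteration 2: components of {Base,Panel} -> Bracket = 3*4 = 12.
Iteration 3: components of {Bracket} -> Frame = 12*5 = 60.
Iteration 4: no further components; recursion stops.
Total rows emitted: 5.

5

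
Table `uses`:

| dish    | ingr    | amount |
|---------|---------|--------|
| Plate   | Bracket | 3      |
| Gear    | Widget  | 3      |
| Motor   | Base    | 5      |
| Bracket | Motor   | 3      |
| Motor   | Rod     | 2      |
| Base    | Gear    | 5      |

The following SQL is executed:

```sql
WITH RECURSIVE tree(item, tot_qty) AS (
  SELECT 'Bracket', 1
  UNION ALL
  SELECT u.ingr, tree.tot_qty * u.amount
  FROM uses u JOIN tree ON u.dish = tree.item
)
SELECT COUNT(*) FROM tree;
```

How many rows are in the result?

Base: (Bracket, tot_qty=1).
Iteration 1: components of {Bracket} -> Motor = 1*3 = 3.
Iteration 2: components of {Motor} -> Base = 3*5 = 15, Rod = 3*2 = 6.
Iteration 3: components of {Base,Rod} -> Gear = 15*5 = 75.
Iteration 4: components of {Gear} -> Widget = 75*3 = 225.
Iteration 5: no further components; recursion stops.
Total rows emitted: 6.

6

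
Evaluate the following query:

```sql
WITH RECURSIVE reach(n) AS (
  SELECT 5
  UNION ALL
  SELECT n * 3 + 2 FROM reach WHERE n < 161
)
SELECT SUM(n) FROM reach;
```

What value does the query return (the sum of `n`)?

Base: n=5.
Iteration 1: 5 < 161 holds -> n = 5 * 3 + 2 = 17.
Iteration 2: 17 < 161 holds -> n = 17 * 3 + 2 = 53.
Iteration 3: 53 < 161 holds -> n = 53 * 3 + 2 = 161.
Iteration 4: 161 < 161 fails; recursion stops.
SUM(n) = 5 + 17 + 53 + 161 = 236.

236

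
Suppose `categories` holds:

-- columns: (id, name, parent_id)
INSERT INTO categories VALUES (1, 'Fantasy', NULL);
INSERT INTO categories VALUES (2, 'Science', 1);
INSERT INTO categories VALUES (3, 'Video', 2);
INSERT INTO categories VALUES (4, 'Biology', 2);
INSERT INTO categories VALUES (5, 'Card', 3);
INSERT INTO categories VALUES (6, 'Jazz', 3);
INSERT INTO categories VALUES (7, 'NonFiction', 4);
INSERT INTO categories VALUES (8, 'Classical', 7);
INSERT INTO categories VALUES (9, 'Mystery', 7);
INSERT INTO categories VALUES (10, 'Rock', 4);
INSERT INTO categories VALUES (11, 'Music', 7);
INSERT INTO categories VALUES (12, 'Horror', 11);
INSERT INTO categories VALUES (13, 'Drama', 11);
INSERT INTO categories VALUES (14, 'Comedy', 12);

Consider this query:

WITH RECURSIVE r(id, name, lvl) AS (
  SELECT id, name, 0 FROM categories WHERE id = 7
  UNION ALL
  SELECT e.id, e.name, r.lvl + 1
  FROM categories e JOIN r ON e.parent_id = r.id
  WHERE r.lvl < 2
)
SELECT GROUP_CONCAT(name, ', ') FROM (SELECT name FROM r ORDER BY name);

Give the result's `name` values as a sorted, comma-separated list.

Classical, Drama, Horror, Music, Mystery, NonFiction

Base: id=7 (NonFiction) at lvl 0.
Iteration 1: rows with parent_id in {7} -> Classical (id 8, lvl 1), Mystery (id 9, lvl 1), Music (id 11, lvl 1).
Iteration 2: rows with parent_id in {8,9,11} -> Horror (id 12, lvl 2), Drama (id 13, lvl 2).
Iteration 3: lvl < 2 fails for all current rows; recursion stops.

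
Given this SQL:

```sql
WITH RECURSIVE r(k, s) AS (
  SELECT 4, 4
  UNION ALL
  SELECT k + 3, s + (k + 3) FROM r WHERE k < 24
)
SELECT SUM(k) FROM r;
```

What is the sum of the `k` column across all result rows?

Base: k=4, s=4.
Iteration 1: 4 < 24 holds -> k = 4 + 3 = 7, s = 4 + 7 = 11.
Iteration 2: 7 < 24 holds -> k = 7 + 3 = 10, s = 11 + 10 = 21.
Iteration 3: 10 < 24 holds -> k = 10 + 3 = 13, s = 21 + 13 = 34.
Iteration 4: 13 < 24 holds -> k = 13 + 3 = 16, s = 34 + 16 = 50.
Iteration 5: 16 < 24 holds -> k = 16 + 3 = 19, s = 50 + 19 = 69.
Iteration 6: 19 < 24 holds -> k = 19 + 3 = 22, s = 69 + 22 = 91.
Iteration 7: 22 < 24 holds -> k = 22 + 3 = 25, s = 91 + 25 = 116.
Iteration 8: 25 < 24 fails; recursion stops.
SUM(k) = 4 + 7 + 10 + 13 + 16 + 19 + 22 + 25 = 116.

116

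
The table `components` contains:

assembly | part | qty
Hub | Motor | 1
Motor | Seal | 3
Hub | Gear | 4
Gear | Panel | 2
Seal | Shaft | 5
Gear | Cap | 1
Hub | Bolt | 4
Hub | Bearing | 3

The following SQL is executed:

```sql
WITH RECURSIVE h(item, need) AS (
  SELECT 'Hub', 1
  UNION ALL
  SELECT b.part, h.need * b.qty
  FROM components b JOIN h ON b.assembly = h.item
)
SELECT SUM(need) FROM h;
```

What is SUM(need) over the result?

43

Base: (Hub, need=1).
Iteration 1: components of {Hub} -> Bearing = 1*3 = 3, Bolt = 1*4 = 4, Gear = 1*4 = 4, Motor = 1*1 = 1.
Iteration 2: components of {Bearing,Bolt,Gear,Motor} -> Cap = 4*1 = 4, Panel = 4*2 = 8, Seal = 1*3 = 3.
Iteration 3: components of {Cap,Panel,Seal} -> Shaft = 3*5 = 15.
Iteration 4: no further components; recursion stops.
SUM(need) = 1 + 1 + 4 + 4 + 3 + 3 + 8 + 4 + 15 = 43.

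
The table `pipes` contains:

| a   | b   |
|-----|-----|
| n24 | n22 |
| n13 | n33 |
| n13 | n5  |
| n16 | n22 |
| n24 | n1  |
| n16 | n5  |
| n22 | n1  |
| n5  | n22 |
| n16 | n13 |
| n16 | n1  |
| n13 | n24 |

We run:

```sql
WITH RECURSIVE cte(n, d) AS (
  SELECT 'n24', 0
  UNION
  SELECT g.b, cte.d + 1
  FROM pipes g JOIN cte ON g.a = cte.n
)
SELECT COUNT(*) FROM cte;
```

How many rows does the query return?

Base: (n24, d=0).
Iteration 1: edges from {n24} -> (n1, d=1), (n22, d=1).
Iteration 2: edges from {n1,n22} -> (n1, d=2).
Iteration 3: no outgoing edges from {n1}; recursion stops.
Total rows emitted: 4.

4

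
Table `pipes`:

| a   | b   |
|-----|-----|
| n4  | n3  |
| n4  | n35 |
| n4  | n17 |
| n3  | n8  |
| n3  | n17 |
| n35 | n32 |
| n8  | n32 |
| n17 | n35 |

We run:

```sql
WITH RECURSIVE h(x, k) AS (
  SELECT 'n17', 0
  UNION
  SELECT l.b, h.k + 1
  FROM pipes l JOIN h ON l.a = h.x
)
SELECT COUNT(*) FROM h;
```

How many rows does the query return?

3

Base: (n17, k=0).
Iteration 1: edges from {n17} -> (n35, k=1).
Iteration 2: edges from {n35} -> (n32, k=2).
Iteration 3: no outgoing edges from {n32}; recursion stops.
Total rows emitted: 3.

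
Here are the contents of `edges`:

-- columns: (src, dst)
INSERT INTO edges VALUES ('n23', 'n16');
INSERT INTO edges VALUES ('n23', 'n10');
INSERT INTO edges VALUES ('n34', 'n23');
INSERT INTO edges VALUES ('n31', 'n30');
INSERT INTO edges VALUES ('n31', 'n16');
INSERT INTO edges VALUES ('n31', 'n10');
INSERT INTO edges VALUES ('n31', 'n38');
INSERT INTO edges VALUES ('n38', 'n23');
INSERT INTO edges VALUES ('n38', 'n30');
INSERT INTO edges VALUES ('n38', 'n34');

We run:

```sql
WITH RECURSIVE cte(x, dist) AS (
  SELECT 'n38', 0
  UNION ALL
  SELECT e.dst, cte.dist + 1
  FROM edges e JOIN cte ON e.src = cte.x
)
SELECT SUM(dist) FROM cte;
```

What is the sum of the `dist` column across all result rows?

Base: (n38, dist=0).
Iteration 1: edges from {n38} -> (n23, dist=1), (n30, dist=1), (n34, dist=1).
Iteration 2: edges from {n23,n30,n34} -> (n10, dist=2), (n16, dist=2), (n23, dist=2).
Iteration 3: edges from {n10,n16,n23} -> (n10, dist=3), (n16, dist=3).
Iteration 4: no outgoing edges from {n10,n16}; recursion stops.
SUM(dist) = 0 + 1 + 1 + 1 + 2 + 2 + 2 + 3 + 3 = 15.

15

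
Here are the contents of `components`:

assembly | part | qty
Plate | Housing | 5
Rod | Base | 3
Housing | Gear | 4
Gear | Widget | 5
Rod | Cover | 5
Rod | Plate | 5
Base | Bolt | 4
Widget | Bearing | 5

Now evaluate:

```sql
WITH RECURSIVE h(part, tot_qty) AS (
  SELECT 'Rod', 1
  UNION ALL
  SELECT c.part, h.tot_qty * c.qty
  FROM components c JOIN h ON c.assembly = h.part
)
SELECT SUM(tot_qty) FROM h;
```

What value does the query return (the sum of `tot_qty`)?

3151

Base: (Rod, tot_qty=1).
Iteration 1: components of {Rod} -> Base = 1*3 = 3, Cover = 1*5 = 5, Plate = 1*5 = 5.
Iteration 2: components of {Base,Cover,Plate} -> Bolt = 3*4 = 12, Housing = 5*5 = 25.
Iteration 3: components of {Bolt,Housing} -> Gear = 25*4 = 100.
Iteration 4: components of {Gear} -> Widget = 100*5 = 500.
Iteration 5: components of {Widget} -> Bearing = 500*5 = 2500.
Iteration 6: no further components; recursion stops.
SUM(tot_qty) = 1 + 5 + 5 + 3 + 25 + 12 + 100 + 500 + 2500 = 3151.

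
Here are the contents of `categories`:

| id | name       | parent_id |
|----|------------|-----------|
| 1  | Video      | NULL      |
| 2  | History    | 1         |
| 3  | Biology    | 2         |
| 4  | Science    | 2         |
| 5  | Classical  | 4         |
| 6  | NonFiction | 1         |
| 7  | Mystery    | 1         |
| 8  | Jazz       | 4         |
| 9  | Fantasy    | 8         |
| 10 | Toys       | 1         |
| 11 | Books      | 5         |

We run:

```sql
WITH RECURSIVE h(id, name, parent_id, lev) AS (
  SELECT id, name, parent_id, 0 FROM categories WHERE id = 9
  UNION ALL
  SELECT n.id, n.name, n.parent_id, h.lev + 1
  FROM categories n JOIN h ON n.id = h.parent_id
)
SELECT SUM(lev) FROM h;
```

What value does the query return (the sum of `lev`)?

10

Base: id=9 (Fantasy), parent_id=8, lev 0.
Iteration 1: join on id=8 -> Jazz (id 8, parent_id=4, lev 1).
Iteration 2: join on id=4 -> Science (id 4, parent_id=2, lev 2).
Iteration 3: join on id=2 -> History (id 2, parent_id=1, lev 3).
Iteration 4: join on id=1 -> Video (id 1, parent_id=NULL, lev 4).
Iteration 5: parent_id is NULL; no match; recursion stops.
SUM(lev) = 0 + 1 + 2 + 3 + 4 = 10.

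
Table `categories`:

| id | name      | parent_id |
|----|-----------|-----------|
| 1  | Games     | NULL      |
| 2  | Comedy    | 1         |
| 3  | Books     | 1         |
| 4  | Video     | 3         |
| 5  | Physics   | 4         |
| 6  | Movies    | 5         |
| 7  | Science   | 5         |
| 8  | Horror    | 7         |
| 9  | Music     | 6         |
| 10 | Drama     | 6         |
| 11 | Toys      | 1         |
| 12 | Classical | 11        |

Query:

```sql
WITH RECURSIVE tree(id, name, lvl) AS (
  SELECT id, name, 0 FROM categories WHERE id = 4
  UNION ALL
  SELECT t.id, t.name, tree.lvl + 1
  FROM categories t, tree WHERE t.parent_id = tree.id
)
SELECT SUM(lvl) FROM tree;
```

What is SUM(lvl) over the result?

14

Base: id=4 (Video) at lvl 0.
Iteration 1: rows with parent_id in {4} -> Physics (id 5, lvl 1).
Iteration 2: rows with parent_id in {5} -> Movies (id 6, lvl 2), Science (id 7, lvl 2).
Iteration 3: rows with parent_id in {6,7} -> Horror (id 8, lvl 3), Music (id 9, lvl 3), Drama (id 10, lvl 3).
Iteration 4: no rows with parent_id in {8,9,10}; recursion stops.
SUM(lvl) = 0 + 1 + 2 + 2 + 3 + 3 + 3 = 14.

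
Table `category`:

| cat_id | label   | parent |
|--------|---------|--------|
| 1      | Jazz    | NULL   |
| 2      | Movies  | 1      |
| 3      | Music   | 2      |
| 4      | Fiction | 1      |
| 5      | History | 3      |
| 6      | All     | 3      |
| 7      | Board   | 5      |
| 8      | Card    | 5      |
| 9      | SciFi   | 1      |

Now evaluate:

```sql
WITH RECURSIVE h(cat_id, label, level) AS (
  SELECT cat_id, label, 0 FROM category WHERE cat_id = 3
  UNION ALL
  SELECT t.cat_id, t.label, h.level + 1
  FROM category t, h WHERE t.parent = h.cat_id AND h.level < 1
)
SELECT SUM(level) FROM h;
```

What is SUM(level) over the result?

2

Base: cat_id=3 (Music) at level 0.
Iteration 1: rows with parent in {3} -> History (id 5, level 1), All (id 6, level 1).
Iteration 2: level < 1 fails for all current rows; recursion stops.
SUM(level) = 0 + 1 + 1 = 2.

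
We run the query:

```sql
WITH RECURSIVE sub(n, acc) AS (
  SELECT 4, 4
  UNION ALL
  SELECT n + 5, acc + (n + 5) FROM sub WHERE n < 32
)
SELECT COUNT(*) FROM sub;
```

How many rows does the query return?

Base: n=4, acc=4.
Iteration 1: 4 < 32 holds -> n = 4 + 5 = 9, acc = 4 + 9 = 13.
Iteration 2: 9 < 32 holds -> n = 9 + 5 = 14, acc = 13 + 14 = 27.
Iteration 3: 14 < 32 holds -> n = 14 + 5 = 19, acc = 27 + 19 = 46.
Iteration 4: 19 < 32 holds -> n = 19 + 5 = 24, acc = 46 + 24 = 70.
Iteration 5: 24 < 32 holds -> n = 24 + 5 = 29, acc = 70 + 29 = 99.
Iteration 6: 29 < 32 holds -> n = 29 + 5 = 34, acc = 99 + 34 = 133.
Iteration 7: 34 < 32 fails; recursion stops.
Total rows emitted: 7.

7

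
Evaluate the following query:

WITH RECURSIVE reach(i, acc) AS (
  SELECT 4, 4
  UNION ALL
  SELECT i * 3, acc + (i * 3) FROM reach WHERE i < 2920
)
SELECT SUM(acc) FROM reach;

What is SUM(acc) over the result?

19664

Base: i=4, acc=4.
Iteration 1: 4 < 2920 holds -> i = 4 * 3 = 12, acc = 4 + 12 = 16.
Iteration 2: 12 < 2920 holds -> i = 12 * 3 = 36, acc = 16 + 36 = 52.
Iteration 3: 36 < 2920 holds -> i = 36 * 3 = 108, acc = 52 + 108 = 160.
Iteration 4: 108 < 2920 holds -> i = 108 * 3 = 324, acc = 160 + 324 = 484.
Iteration 5: 324 < 2920 holds -> i = 324 * 3 = 972, acc = 484 + 972 = 1456.
Iteration 6: 972 < 2920 holds -> i = 972 * 3 = 2916, acc = 1456 + 2916 = 4372.
Iteration 7: 2916 < 2920 holds -> i = 2916 * 3 = 8748, acc = 4372 + 8748 = 13120.
Iteration 8: 8748 < 2920 fails; recursion stops.
SUM(acc) = 4 + 16 + 52 + 160 + 484 + 1456 + 4372 + 13120 = 19664.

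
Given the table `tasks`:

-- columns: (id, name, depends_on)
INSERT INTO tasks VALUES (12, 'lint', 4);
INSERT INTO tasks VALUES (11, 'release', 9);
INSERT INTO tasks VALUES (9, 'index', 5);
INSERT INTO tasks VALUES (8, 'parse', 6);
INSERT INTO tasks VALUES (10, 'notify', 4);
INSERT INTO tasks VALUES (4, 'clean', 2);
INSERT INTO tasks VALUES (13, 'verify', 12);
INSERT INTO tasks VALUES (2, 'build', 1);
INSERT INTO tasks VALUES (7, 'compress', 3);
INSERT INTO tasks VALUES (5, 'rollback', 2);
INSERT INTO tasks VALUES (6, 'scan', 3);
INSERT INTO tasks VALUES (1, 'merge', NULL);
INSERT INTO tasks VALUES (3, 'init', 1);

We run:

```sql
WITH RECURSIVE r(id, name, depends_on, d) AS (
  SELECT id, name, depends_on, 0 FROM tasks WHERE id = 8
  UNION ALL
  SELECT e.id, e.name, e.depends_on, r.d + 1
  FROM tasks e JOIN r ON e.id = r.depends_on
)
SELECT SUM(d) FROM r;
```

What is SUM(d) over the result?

Base: id=8 (parse), depends_on=6, d 0.
Iteration 1: join on id=6 -> scan (id 6, depends_on=3, d 1).
Iteration 2: join on id=3 -> init (id 3, depends_on=1, d 2).
Iteration 3: join on id=1 -> merge (id 1, depends_on=NULL, d 3).
Iteration 4: depends_on is NULL; no match; recursion stops.
SUM(d) = 0 + 1 + 2 + 3 = 6.

6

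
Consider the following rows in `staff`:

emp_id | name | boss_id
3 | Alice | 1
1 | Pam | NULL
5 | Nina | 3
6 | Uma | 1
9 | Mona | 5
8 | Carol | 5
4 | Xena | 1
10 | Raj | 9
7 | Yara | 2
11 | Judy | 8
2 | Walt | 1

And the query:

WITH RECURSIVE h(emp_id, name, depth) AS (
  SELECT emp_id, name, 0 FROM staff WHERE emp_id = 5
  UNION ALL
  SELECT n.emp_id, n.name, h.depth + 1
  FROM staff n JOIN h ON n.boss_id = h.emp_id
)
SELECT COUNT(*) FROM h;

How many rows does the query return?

Base: emp_id=5 (Nina) at depth 0.
Iteration 1: rows with boss_id in {5} -> Carol (id 8, depth 1), Mona (id 9, depth 1).
Iteration 2: rows with boss_id in {8,9} -> Raj (id 10, depth 2), Judy (id 11, depth 2).
Iteration 3: no rows with boss_id in {10,11}; recursion stops.
Total rows emitted: 5.

5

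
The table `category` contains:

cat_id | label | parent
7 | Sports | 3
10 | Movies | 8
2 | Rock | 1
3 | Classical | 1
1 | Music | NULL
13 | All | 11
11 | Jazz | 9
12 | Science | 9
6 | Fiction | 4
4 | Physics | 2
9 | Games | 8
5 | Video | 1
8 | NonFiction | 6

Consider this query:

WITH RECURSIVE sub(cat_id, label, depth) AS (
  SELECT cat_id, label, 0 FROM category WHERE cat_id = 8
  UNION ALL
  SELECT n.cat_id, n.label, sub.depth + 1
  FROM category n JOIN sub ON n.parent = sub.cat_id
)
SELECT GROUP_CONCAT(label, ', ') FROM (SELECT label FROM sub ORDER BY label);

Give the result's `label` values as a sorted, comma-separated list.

All, Games, Jazz, Movies, NonFiction, Science

Base: cat_id=8 (NonFiction) at depth 0.
Iteration 1: rows with parent in {8} -> Games (id 9, depth 1), Movies (id 10, depth 1).
Iteration 2: rows with parent in {9,10} -> Jazz (id 11, depth 2), Science (id 12, depth 2).
Iteration 3: rows with parent in {11,12} -> All (id 13, depth 3).
Iteration 4: no rows with parent in {13}; recursion stops.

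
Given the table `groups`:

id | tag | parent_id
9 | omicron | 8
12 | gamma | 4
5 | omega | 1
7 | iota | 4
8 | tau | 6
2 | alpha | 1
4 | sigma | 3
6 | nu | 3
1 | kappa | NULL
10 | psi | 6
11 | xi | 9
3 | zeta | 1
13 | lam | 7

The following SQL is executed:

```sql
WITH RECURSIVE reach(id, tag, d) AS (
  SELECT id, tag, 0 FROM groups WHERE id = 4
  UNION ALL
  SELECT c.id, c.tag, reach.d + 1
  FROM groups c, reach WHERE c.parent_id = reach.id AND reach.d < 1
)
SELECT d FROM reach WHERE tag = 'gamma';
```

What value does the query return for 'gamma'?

1

Base: id=4 (sigma) at d 0.
Iteration 1: rows with parent_id in {4} -> iota (id 7, d 1), gamma (id 12, d 1).
Iteration 2: d < 1 fails for all current rows; recursion stops.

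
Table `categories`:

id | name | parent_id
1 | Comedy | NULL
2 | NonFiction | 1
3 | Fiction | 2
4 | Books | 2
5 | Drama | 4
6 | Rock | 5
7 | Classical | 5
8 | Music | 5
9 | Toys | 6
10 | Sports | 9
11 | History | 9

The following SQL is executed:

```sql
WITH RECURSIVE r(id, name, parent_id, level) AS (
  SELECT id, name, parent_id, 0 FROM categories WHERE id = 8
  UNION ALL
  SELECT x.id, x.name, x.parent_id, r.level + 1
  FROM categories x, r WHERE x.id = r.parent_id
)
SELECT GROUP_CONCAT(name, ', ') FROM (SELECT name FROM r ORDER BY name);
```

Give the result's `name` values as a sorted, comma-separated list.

Books, Comedy, Drama, Music, NonFiction

Base: id=8 (Music), parent_id=5, level 0.
Iteration 1: join on id=5 -> Drama (id 5, parent_id=4, level 1).
Iteration 2: join on id=4 -> Books (id 4, parent_id=2, level 2).
Iteration 3: join on id=2 -> NonFiction (id 2, parent_id=1, level 3).
Iteration 4: join on id=1 -> Comedy (id 1, parent_id=NULL, level 4).
Iteration 5: parent_id is NULL; no match; recursion stops.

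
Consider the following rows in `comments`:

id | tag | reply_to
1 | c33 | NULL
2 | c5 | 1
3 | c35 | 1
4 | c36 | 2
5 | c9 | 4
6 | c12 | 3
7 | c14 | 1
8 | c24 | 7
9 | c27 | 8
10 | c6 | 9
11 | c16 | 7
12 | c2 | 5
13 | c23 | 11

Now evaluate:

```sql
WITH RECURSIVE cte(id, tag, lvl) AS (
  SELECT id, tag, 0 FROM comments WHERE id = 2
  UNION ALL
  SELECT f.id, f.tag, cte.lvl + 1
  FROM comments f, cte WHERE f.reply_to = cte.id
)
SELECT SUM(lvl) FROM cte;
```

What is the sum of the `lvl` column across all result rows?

6

Base: id=2 (c5) at lvl 0.
Iteration 1: rows with reply_to in {2} -> c36 (id 4, lvl 1).
Iteration 2: rows with reply_to in {4} -> c9 (id 5, lvl 2).
Iteration 3: rows with reply_to in {5} -> c2 (id 12, lvl 3).
Iteration 4: no rows with reply_to in {12}; recursion stops.
SUM(lvl) = 0 + 1 + 2 + 3 = 6.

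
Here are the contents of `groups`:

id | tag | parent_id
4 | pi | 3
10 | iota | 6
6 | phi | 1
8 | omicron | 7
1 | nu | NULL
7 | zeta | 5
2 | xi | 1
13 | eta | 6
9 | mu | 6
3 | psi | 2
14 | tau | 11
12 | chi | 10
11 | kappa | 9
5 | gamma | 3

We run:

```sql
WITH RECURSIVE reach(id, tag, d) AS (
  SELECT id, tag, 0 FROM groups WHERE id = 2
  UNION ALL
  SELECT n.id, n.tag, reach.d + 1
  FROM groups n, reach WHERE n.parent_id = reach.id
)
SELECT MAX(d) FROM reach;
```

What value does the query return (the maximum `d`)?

Base: id=2 (xi) at d 0.
Iteration 1: rows with parent_id in {2} -> psi (id 3, d 1).
Iteration 2: rows with parent_id in {3} -> pi (id 4, d 2), gamma (id 5, d 2).
Iteration 3: rows with parent_id in {4,5} -> zeta (id 7, d 3).
Iteration 4: rows with parent_id in {7} -> omicron (id 8, d 4).
Iteration 5: no rows with parent_id in {8}; recursion stops.
d values: 0, 1, 2, 2, 3, 4; the maximum is 4.

4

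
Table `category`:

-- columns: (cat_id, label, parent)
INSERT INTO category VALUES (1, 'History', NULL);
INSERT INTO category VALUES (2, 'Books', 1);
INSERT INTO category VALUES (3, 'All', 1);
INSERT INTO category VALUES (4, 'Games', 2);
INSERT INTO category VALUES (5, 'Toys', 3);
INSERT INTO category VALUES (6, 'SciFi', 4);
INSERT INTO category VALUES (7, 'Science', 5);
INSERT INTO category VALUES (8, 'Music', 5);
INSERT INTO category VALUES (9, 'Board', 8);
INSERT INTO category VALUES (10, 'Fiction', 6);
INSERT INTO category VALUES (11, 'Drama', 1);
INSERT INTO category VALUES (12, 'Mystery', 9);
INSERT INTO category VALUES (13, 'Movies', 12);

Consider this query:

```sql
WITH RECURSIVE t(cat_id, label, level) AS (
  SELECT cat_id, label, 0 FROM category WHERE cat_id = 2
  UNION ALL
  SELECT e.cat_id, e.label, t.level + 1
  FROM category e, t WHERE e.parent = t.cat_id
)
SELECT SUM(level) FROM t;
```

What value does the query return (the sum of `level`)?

Base: cat_id=2 (Books) at level 0.
Iteration 1: rows with parent in {2} -> Games (id 4, level 1).
Iteration 2: rows with parent in {4} -> SciFi (id 6, level 2).
Iteration 3: rows with parent in {6} -> Fiction (id 10, level 3).
Iteration 4: no rows with parent in {10}; recursion stops.
SUM(level) = 0 + 1 + 2 + 3 = 6.

6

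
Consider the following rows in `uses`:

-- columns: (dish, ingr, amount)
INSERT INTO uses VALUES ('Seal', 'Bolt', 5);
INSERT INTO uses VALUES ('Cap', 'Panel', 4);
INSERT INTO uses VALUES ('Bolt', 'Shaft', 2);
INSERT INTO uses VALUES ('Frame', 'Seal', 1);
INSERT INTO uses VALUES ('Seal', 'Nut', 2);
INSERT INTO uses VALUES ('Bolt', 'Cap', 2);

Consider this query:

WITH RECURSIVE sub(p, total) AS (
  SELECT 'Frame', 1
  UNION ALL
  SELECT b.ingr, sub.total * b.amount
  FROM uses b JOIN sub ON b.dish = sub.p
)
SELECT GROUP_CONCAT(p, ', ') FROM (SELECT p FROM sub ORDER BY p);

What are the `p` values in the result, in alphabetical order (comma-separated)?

Bolt, Cap, Frame, Nut, Panel, Seal, Shaft

Base: (Frame, total=1).
Iteration 1: components of {Frame} -> Seal = 1*1 = 1.
Iteration 2: components of {Seal} -> Bolt = 1*5 = 5, Nut = 1*2 = 2.
Iteration 3: components of {Bolt,Nut} -> Cap = 5*2 = 10, Shaft = 5*2 = 10.
Iteration 4: components of {Cap,Shaft} -> Panel = 10*4 = 40.
Iteration 5: no further components; recursion stops.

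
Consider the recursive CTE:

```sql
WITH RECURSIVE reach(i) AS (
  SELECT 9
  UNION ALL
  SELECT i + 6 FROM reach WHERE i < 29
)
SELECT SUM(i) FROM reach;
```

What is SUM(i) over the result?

Base: i=9.
Iteration 1: 9 < 29 holds -> i = 9 + 6 = 15.
Iteration 2: 15 < 29 holds -> i = 15 + 6 = 21.
Iteration 3: 21 < 29 holds -> i = 21 + 6 = 27.
Iteration 4: 27 < 29 holds -> i = 27 + 6 = 33.
Iteration 5: 33 < 29 fails; recursion stops.
SUM(i) = 9 + 15 + 21 + 27 + 33 = 105.

105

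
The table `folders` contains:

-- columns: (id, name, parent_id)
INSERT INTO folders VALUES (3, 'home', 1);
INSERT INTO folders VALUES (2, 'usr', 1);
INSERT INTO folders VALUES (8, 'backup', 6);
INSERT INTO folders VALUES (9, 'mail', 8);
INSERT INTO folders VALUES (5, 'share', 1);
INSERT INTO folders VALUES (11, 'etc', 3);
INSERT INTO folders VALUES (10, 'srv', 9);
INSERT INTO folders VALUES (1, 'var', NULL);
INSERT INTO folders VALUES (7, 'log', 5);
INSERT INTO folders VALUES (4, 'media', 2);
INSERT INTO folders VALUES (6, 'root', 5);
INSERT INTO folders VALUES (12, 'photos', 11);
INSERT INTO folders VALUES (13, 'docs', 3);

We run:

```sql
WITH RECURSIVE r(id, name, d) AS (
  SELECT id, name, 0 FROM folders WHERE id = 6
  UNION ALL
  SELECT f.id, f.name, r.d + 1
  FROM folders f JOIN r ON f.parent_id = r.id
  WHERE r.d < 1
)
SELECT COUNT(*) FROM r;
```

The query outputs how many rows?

Base: id=6 (root) at d 0.
Iteration 1: rows with parent_id in {6} -> backup (id 8, d 1).
Iteration 2: d < 1 fails for all current rows; recursion stops.
Total rows emitted: 2.

2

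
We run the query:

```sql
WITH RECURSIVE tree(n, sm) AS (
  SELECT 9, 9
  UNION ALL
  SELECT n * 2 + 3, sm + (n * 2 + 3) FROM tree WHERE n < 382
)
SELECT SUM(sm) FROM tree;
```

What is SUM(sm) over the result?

2880

Base: n=9, sm=9.
Iteration 1: 9 < 382 holds -> n = 9 * 2 + 3 = 21, sm = 9 + 21 = 30.
Iteration 2: 21 < 382 holds -> n = 21 * 2 + 3 = 45, sm = 30 + 45 = 75.
Iteration 3: 45 < 382 holds -> n = 45 * 2 + 3 = 93, sm = 75 + 93 = 168.
Iteration 4: 93 < 382 holds -> n = 93 * 2 + 3 = 189, sm = 168 + 189 = 357.
Iteration 5: 189 < 382 holds -> n = 189 * 2 + 3 = 381, sm = 357 + 381 = 738.
Iteration 6: 381 < 382 holds -> n = 381 * 2 + 3 = 765, sm = 738 + 765 = 1503.
Iteration 7: 765 < 382 fails; recursion stops.
SUM(sm) = 9 + 30 + 75 + 168 + 357 + 738 + 1503 = 2880.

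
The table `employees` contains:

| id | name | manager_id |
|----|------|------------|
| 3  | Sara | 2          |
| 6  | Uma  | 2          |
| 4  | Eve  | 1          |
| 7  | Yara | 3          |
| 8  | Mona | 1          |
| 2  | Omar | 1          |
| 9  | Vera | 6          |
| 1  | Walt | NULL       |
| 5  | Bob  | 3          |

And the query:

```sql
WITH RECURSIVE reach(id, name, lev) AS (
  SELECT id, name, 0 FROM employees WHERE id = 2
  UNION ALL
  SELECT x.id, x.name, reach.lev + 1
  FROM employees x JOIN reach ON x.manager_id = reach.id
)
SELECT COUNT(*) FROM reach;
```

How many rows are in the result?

6

Base: id=2 (Omar) at lev 0.
Iteration 1: rows with manager_id in {2} -> Sara (id 3, lev 1), Uma (id 6, lev 1).
Iteration 2: rows with manager_id in {3,6} -> Bob (id 5, lev 2), Yara (id 7, lev 2), Vera (id 9, lev 2).
Iteration 3: no rows with manager_id in {5,7,9}; recursion stops.
Total rows emitted: 6.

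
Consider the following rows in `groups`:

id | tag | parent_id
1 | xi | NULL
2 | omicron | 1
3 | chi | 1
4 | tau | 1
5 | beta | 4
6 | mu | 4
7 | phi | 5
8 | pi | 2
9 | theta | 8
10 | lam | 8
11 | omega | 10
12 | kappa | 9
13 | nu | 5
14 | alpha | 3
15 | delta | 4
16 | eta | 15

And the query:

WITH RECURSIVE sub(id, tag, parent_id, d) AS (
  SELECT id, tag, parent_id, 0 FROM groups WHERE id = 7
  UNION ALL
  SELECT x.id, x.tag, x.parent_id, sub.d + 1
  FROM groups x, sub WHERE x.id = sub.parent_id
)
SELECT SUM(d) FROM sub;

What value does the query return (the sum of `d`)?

Base: id=7 (phi), parent_id=5, d 0.
Iteration 1: join on id=5 -> beta (id 5, parent_id=4, d 1).
Iteration 2: join on id=4 -> tau (id 4, parent_id=1, d 2).
Iteration 3: join on id=1 -> xi (id 1, parent_id=NULL, d 3).
Iteration 4: parent_id is NULL; no match; recursion stops.
SUM(d) = 0 + 1 + 2 + 3 = 6.

6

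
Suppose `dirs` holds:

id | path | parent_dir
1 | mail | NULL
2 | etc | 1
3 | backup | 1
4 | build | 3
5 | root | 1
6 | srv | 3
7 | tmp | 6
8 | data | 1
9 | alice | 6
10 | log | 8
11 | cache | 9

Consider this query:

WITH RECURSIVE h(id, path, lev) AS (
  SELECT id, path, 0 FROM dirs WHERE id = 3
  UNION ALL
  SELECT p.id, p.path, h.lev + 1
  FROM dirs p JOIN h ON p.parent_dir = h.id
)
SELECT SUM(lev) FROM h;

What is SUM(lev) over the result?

9

Base: id=3 (backup) at lev 0.
Iteration 1: rows with parent_dir in {3} -> build (id 4, lev 1), srv (id 6, lev 1).
Iteration 2: rows with parent_dir in {4,6} -> tmp (id 7, lev 2), alice (id 9, lev 2).
Iteration 3: rows with parent_dir in {7,9} -> cache (id 11, lev 3).
Iteration 4: no rows with parent_dir in {11}; recursion stops.
SUM(lev) = 0 + 1 + 1 + 2 + 2 + 3 = 9.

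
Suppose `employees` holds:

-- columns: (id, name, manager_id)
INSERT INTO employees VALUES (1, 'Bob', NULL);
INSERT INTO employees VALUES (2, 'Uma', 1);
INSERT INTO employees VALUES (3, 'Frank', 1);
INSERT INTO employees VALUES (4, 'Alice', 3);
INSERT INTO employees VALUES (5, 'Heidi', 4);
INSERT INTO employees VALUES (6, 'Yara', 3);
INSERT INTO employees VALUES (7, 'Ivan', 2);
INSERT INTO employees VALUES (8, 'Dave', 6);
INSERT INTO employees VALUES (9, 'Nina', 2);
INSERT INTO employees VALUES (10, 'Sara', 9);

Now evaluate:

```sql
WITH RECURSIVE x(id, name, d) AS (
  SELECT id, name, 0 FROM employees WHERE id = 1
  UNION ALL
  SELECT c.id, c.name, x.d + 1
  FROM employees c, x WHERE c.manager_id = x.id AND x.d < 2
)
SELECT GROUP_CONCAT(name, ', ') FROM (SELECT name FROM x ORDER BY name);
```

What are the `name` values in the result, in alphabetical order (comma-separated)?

Alice, Bob, Frank, Ivan, Nina, Uma, Yara

Base: id=1 (Bob) at d 0.
Iteration 1: rows with manager_id in {1} -> Uma (id 2, d 1), Frank (id 3, d 1).
Iteration 2: rows with manager_id in {2,3} -> Alice (id 4, d 2), Yara (id 6, d 2), Ivan (id 7, d 2), Nina (id 9, d 2).
Iteration 3: d < 2 fails for all current rows; recursion stops.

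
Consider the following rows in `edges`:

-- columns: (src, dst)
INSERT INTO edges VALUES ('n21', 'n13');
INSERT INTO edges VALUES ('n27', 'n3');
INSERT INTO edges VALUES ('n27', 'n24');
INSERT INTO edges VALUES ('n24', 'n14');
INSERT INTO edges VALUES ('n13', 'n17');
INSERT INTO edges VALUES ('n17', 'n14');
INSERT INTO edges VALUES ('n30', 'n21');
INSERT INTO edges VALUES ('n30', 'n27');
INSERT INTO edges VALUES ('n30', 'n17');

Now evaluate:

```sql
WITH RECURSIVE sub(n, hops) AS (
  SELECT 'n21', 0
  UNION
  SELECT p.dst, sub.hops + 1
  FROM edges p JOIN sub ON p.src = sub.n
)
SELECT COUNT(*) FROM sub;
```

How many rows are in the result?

4

Base: (n21, hops=0).
Iteration 1: edges from {n21} -> (n13, hops=1).
Iteration 2: edges from {n13} -> (n17, hops=2).
Iteration 3: edges from {n17} -> (n14, hops=3).
Iteration 4: no outgoing edges from {n14}; recursion stops.
Total rows emitted: 4.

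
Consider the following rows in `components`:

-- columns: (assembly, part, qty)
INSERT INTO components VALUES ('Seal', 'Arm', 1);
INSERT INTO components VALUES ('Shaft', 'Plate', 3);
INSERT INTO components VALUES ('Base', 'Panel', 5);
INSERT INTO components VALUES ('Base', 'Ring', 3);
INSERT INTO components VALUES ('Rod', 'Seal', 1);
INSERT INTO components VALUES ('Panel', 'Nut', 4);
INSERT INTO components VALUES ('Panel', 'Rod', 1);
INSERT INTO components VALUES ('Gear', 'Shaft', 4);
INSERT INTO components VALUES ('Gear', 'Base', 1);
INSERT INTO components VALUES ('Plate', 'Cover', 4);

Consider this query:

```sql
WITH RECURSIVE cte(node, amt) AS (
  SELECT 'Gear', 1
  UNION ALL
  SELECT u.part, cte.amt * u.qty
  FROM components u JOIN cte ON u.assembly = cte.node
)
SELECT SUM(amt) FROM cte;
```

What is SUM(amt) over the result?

109

Base: (Gear, amt=1).
Iteration 1: components of {Gear} -> Base = 1*1 = 1, Shaft = 1*4 = 4.
Iteration 2: components of {Base,Shaft} -> Panel = 1*5 = 5, Plate = 4*3 = 12, Ring = 1*3 = 3.
Iteration 3: components of {Panel,Plate,Ring} -> Cover = 12*4 = 48, Nut = 5*4 = 20, Rod = 5*1 = 5.
Iteration 4: components of {Cover,Nut,Rod} -> Seal = 5*1 = 5.
Iteration 5: components of {Seal} -> Arm = 5*1 = 5.
Iteration 6: no further components; recursion stops.
SUM(amt) = 1 + 1 + 4 + 5 + 3 + 12 + 5 + 20 + 48 + 5 + 5 = 109.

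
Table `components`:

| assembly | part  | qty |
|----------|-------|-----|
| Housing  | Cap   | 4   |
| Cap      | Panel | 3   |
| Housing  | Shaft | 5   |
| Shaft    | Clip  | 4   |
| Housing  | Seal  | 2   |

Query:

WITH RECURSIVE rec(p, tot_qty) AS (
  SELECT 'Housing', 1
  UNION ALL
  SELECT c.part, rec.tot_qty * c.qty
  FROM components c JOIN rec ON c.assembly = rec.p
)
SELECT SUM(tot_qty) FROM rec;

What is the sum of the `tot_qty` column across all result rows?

Base: (Housing, tot_qty=1).
Iteration 1: components of {Housing} -> Cap = 1*4 = 4, Seal = 1*2 = 2, Shaft = 1*5 = 5.
Iteration 2: components of {Cap,Seal,Shaft} -> Clip = 5*4 = 20, Panel = 4*3 = 12.
Iteration 3: no further components; recursion stops.
SUM(tot_qty) = 1 + 4 + 2 + 5 + 12 + 20 = 44.

44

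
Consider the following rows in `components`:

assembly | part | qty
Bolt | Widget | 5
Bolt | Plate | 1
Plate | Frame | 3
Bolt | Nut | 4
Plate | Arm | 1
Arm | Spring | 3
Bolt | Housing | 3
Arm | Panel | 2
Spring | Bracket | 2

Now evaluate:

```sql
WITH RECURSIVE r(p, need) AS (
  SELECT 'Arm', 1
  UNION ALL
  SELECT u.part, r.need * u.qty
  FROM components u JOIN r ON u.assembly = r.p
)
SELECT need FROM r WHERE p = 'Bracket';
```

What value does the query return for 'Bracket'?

Base: (Arm, need=1).
Iteration 1: components of {Arm} -> Panel = 1*2 = 2, Spring = 1*3 = 3.
Iteration 2: components of {Panel,Spring} -> Bracket = 3*2 = 6.
Iteration 3: no further components; recursion stops.

6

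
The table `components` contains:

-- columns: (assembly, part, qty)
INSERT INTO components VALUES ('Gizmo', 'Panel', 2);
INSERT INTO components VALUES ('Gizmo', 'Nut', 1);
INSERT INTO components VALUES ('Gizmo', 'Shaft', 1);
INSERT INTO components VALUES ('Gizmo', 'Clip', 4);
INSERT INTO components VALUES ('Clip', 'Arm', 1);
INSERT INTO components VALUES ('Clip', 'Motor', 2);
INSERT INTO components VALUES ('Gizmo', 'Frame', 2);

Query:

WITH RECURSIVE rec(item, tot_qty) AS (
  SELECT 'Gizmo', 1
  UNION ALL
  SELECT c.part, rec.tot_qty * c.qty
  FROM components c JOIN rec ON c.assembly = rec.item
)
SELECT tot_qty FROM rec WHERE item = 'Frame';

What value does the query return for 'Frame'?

Base: (Gizmo, tot_qty=1).
Iteration 1: components of {Gizmo} -> Clip = 1*4 = 4, Frame = 1*2 = 2, Nut = 1*1 = 1, Panel = 1*2 = 2, Shaft = 1*1 = 1.
Iteration 2: components of {Clip,Frame,Nut,Panel,Shaft} -> Arm = 4*1 = 4, Motor = 4*2 = 8.
Iteration 3: no further components; recursion stops.

2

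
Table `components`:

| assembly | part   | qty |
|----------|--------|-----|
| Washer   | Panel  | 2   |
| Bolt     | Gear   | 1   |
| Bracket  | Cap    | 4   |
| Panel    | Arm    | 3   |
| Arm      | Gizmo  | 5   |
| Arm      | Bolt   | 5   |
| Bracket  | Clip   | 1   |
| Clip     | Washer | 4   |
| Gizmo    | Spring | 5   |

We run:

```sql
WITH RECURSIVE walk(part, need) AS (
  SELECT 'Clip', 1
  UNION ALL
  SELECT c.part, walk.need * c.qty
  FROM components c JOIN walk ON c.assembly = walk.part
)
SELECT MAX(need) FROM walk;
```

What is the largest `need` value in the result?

600

Base: (Clip, need=1).
Iteration 1: components of {Clip} -> Washer = 1*4 = 4.
Iteration 2: components of {Washer} -> Panel = 4*2 = 8.
Iteration 3: components of {Panel} -> Arm = 8*3 = 24.
Iteration 4: components of {Arm} -> Bolt = 24*5 = 120, Gizmo = 24*5 = 120.
Iteration 5: components of {Bolt,Gizmo} -> Gear = 120*1 = 120, Spring = 120*5 = 600.
Iteration 6: no further components; recursion stops.
need values: 1, 4, 8, 24, 120, 120, 600, 120; the maximum is 600.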